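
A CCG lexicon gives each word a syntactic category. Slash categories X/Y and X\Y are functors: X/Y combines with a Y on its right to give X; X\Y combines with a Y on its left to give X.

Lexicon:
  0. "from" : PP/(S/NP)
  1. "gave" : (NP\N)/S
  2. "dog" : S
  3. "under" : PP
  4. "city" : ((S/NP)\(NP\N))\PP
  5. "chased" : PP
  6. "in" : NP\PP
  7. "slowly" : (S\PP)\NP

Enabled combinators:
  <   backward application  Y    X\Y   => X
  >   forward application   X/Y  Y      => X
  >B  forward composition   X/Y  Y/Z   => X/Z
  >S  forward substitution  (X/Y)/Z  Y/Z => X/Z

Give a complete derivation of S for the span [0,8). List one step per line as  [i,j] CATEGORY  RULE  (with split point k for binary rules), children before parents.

[0,8] S   <
  [0,5] PP   >
    [0,1] "from" : PP/(S/NP)
    [1,5] S/NP   <
      [1,3] NP\N   >
        [1,2] "gave" : (NP\N)/S
        [2,3] "dog" : S
      [3,5] (S/NP)\(NP\N)   <
        [3,4] "under" : PP
        [4,5] "city" : ((S/NP)\(NP\N))\PP
  [5,8] S\PP   <
    [5,7] NP   <
      [5,6] "chased" : PP
      [6,7] "in" : NP\PP
    [7,8] "slowly" : (S\PP)\NP

[0,1] PP/(S/NP)  lex  "from"
[1,2] (NP\N)/S  lex  "gave"
[2,3] S  lex  "dog"
[1,3] NP\N  >  k=2
[3,4] PP  lex  "under"
[4,5] ((S/NP)\(NP\N))\PP  lex  "city"
[3,5] (S/NP)\(NP\N)  <  k=4
[1,5] S/NP  <  k=3
[0,5] PP  >  k=1
[5,6] PP  lex  "chased"
[6,7] NP\PP  lex  "in"
[5,7] NP  <  k=6
[7,8] (S\PP)\NP  lex  "slowly"
[5,8] S\PP  <  k=7
[0,8] S  <  k=5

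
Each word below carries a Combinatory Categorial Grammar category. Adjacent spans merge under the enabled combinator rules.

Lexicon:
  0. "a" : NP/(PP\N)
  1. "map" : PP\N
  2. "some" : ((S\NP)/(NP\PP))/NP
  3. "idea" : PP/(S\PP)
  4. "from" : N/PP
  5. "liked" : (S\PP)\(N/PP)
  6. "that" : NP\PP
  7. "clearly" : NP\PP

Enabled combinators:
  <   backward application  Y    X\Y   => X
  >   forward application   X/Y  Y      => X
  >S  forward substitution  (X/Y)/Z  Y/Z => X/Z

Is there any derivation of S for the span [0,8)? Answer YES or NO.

[0,8] S   <
  [0,2] NP   >
    [0,1] "a" : NP/(PP\N)
    [1,2] "map" : PP\N
  [2,8] S\NP   >
    [2,7] (S\NP)/(NP\PP)   >
      [2,3] "some" : ((S\NP)/(NP\PP))/NP
      [3,7] NP   <
        [3,6] PP   >
          [3,4] "idea" : PP/(S\PP)
          [4,6] S\PP   <
            [4,5] "from" : N/PP
            [5,6] "liked" : (S\PP)\(N/PP)
        [6,7] "that" : NP\PP
    [7,8] "clearly" : NP\PP

YES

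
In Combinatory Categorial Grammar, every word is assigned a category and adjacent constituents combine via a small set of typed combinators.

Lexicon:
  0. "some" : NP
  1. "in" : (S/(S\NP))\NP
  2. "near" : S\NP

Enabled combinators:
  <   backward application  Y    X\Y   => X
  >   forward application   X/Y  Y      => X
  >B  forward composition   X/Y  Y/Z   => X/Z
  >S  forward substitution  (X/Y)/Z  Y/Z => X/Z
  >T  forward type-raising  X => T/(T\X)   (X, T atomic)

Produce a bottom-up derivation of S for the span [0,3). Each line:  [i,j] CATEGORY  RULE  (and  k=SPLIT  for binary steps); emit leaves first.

[0,1] NP  lex  "some"
[1,2] (S/(S\NP))\NP  lex  "in"
[0,2] S/(S\NP)  <  k=1
[2,3] S\NP  lex  "near"
[0,3] S  >  k=2

[0,3] S   >
  [0,2] S/(S\NP)   <
    [0,1] "some" : NP
    [1,2] "in" : (S/(S\NP))\NP
  [2,3] "near" : S\NP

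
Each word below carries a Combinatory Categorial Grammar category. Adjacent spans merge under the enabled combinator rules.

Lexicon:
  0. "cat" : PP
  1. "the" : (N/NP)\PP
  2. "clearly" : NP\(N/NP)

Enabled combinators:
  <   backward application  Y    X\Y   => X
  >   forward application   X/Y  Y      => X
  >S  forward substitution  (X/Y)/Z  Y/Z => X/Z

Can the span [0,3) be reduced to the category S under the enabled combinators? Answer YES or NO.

PP (N/NP)\PP NP\(N/NP)
CKY chart[0,3] = {NP}; S ∉ chart

NO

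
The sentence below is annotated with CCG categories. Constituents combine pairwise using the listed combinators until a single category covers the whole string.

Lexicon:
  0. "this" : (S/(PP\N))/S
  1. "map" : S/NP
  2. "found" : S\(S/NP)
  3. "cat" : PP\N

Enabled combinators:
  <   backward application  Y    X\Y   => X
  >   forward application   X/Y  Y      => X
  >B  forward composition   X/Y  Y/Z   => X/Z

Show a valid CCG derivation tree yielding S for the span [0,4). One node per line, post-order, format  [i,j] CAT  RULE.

[0,4] S   >
  [0,3] S/(PP\N)   >
    [0,1] "this" : (S/(PP\N))/S
    [1,3] S   <
      [1,2] "map" : S/NP
      [2,3] "found" : S\(S/NP)
  [3,4] "cat" : PP\N

[0,1] (S/(PP\N))/S  lex  "this"
[1,2] S/NP  lex  "map"
[2,3] S\(S/NP)  lex  "found"
[1,3] S  <  k=2
[0,3] S/(PP\N)  >  k=1
[3,4] PP\N  lex  "cat"
[0,4] S  >  k=3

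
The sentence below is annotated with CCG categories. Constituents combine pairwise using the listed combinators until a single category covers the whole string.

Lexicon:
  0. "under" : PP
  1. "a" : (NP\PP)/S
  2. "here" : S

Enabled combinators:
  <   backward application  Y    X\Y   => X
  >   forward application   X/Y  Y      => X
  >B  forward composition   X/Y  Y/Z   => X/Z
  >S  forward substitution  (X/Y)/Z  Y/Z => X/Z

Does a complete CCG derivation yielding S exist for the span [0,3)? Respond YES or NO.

NO

PP (NP\PP)/S S
CKY chart[0,3] = {NP}; S ∉ chart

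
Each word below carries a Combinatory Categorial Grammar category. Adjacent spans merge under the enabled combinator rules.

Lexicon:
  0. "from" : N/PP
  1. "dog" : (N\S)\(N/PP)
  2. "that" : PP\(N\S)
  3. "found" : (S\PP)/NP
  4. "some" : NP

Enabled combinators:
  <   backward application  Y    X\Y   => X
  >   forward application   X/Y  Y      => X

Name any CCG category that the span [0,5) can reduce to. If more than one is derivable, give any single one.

[0,5] S   <
  [0,3] PP   <
    [0,2] N\S   <
      [0,1] "from" : N/PP
      [1,2] "dog" : (N\S)\(N/PP)
    [2,3] "that" : PP\(N\S)
  [3,5] S\PP   >
    [3,4] "found" : (S\PP)/NP
    [4,5] "some" : NP

S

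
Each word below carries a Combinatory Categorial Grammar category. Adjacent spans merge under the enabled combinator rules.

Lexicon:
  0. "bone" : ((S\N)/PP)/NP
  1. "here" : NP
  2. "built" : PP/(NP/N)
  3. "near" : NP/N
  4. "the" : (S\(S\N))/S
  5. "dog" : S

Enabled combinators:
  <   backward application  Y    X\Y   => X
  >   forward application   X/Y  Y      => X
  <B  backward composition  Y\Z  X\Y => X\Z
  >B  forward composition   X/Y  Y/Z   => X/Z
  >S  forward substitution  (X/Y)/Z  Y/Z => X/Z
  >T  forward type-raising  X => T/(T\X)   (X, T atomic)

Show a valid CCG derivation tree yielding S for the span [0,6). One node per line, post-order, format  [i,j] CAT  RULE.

[0,6] S   <
  [0,4] S\N   >
    [0,2] (S\N)/PP   >
      [0,1] "bone" : ((S\N)/PP)/NP
      [1,2] "here" : NP
    [2,4] PP   >
      [2,3] "built" : PP/(NP/N)
      [3,4] "near" : NP/N
  [4,6] S\(S\N)   >
    [4,5] "the" : (S\(S\N))/S
    [5,6] "dog" : S

[0,1] ((S\N)/PP)/NP  lex  "bone"
[1,2] NP  lex  "here"
[0,2] (S\N)/PP  >  k=1
[2,3] PP/(NP/N)  lex  "built"
[3,4] NP/N  lex  "near"
[2,4] PP  >  k=3
[0,4] S\N  >  k=2
[4,5] (S\(S\N))/S  lex  "the"
[5,6] S  lex  "dog"
[4,6] S\(S\N)  >  k=5
[0,6] S  <  k=4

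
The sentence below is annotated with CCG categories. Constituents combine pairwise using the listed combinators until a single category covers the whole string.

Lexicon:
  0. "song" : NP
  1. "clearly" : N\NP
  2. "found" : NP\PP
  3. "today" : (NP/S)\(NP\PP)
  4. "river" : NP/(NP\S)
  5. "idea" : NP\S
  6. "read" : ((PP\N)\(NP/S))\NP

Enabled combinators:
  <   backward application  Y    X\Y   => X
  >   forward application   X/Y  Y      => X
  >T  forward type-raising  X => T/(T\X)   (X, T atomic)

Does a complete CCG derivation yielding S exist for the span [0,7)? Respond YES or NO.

NO

NP N\NP NP\PP (NP/S)\(NP\PP) NP/(NP\S) NP\S ((PP\N)\(NP/S))\NP
CKY chart[0,7] = {N/(N\PP), NP/(NP\PP), PP, PP/(PP\PP), S/(S\PP)}; S ∉ chart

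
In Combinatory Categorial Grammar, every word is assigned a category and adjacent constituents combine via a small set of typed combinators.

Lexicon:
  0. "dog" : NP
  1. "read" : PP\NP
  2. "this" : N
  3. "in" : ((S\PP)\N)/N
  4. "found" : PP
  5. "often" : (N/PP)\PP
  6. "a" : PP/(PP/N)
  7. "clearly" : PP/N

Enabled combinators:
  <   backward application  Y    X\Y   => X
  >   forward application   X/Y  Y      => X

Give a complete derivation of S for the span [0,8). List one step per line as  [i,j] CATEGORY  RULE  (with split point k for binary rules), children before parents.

[0,1] NP  lex  "dog"
[1,2] PP\NP  lex  "read"
[0,2] PP  <  k=1
[2,3] N  lex  "this"
[3,4] ((S\PP)\N)/N  lex  "in"
[4,5] PP  lex  "found"
[5,6] (N/PP)\PP  lex  "often"
[4,6] N/PP  <  k=5
[6,7] PP/(PP/N)  lex  "a"
[7,8] PP/N  lex  "clearly"
[6,8] PP  >  k=7
[4,8] N  >  k=6
[3,8] (S\PP)\N  >  k=4
[2,8] S\PP  <  k=3
[0,8] S  <  k=2

[0,8] S   <
  [0,2] PP   <
    [0,1] "dog" : NP
    [1,2] "read" : PP\NP
  [2,8] S\PP   <
    [2,3] "this" : N
    [3,8] (S\PP)\N   >
      [3,4] "in" : ((S\PP)\N)/N
      [4,8] N   >
        [4,6] N/PP   <
          [4,5] "found" : PP
          [5,6] "often" : (N/PP)\PP
        [6,8] PP   >
          [6,7] "a" : PP/(PP/N)
          [7,8] "clearly" : PP/N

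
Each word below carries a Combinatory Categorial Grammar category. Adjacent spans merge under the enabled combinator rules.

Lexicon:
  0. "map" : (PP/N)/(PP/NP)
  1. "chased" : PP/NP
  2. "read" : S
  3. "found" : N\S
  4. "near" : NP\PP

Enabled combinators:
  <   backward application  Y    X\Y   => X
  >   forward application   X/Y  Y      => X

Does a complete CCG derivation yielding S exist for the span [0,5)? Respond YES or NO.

NO

(PP/N)/(PP/NP) PP/NP S N\S NP\PP
CKY chart[0,5] = {NP}; S ∉ chart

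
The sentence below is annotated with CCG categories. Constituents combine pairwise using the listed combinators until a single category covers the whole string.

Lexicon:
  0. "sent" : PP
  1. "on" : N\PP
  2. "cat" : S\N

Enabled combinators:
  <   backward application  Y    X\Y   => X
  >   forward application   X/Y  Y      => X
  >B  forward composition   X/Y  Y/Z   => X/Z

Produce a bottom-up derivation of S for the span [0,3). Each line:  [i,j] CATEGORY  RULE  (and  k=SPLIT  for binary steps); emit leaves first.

[0,1] PP  lex  "sent"
[1,2] N\PP  lex  "on"
[0,2] N  <  k=1
[2,3] S\N  lex  "cat"
[0,3] S  <  k=2

[0,3] S   <
  [0,2] N   <
    [0,1] "sent" : PP
    [1,2] "on" : N\PP
  [2,3] "cat" : S\N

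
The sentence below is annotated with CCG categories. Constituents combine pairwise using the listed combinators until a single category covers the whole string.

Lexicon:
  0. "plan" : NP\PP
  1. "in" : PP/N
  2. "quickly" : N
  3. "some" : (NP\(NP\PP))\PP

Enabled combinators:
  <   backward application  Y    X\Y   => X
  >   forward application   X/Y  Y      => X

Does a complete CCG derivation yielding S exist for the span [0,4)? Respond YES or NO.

NO

NP\PP PP/N N (NP\(NP\PP))\PP
CKY chart[0,4] = {NP}; S ∉ chart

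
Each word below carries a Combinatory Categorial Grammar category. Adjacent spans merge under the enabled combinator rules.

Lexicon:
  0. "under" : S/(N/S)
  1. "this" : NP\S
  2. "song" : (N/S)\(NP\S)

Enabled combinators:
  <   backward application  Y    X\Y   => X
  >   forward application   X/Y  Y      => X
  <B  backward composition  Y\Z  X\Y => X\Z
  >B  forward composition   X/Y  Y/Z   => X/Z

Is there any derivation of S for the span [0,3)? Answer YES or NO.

YES

[0,3] S   >
  [0,1] "under" : S/(N/S)
  [1,3] N/S   <
    [1,2] "this" : NP\S
    [2,3] "song" : (N/S)\(NP\S)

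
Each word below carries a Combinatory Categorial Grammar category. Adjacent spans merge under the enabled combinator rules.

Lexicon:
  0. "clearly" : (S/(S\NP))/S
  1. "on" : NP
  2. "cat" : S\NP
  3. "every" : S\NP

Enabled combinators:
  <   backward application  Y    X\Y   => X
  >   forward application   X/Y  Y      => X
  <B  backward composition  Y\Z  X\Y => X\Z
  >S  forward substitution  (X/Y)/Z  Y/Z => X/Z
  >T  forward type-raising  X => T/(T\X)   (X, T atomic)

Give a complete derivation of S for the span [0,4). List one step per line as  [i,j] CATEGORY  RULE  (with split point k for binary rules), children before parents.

[0,1] (S/(S\NP))/S  lex  "clearly"
[1,2] NP  lex  "on"
[1,2] S/(S\NP)  >T
[2,3] S\NP  lex  "cat"
[1,3] S  >  k=2
[0,3] S/(S\NP)  >  k=1
[3,4] S\NP  lex  "every"
[0,4] S  >  k=3

[0,4] S   >
  [0,3] S/(S\NP)   >
    [0,1] "clearly" : (S/(S\NP))/S
    [1,3] S   >
      [1,2] S/(S\NP)   >T
        [1,2] "on" : NP
      [2,3] "cat" : S\NP
  [3,4] "every" : S\NP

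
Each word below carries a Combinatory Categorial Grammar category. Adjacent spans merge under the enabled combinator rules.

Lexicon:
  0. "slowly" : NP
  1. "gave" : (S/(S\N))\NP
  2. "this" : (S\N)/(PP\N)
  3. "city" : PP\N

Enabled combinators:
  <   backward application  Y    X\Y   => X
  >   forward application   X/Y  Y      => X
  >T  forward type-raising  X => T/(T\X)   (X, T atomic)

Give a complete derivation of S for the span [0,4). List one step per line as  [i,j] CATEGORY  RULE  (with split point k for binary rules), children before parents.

[0,1] NP  lex  "slowly"
[1,2] (S/(S\N))\NP  lex  "gave"
[0,2] S/(S\N)  <  k=1
[2,3] (S\N)/(PP\N)  lex  "this"
[3,4] PP\N  lex  "city"
[2,4] S\N  >  k=3
[0,4] S  >  k=2

[0,4] S   >
  [0,2] S/(S\N)   <
    [0,1] "slowly" : NP
    [1,2] "gave" : (S/(S\N))\NP
  [2,4] S\N   >
    [2,3] "this" : (S\N)/(PP\N)
    [3,4] "city" : PP\N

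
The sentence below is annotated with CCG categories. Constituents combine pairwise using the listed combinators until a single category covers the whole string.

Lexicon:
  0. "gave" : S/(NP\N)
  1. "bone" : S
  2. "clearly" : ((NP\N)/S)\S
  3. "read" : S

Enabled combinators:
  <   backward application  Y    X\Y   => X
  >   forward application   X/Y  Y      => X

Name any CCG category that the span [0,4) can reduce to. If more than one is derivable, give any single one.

[0,4] S   >
  [0,1] "gave" : S/(NP\N)
  [1,4] NP\N   >
    [1,3] (NP\N)/S   <
      [1,2] "bone" : S
      [2,3] "clearly" : ((NP\N)/S)\S
    [3,4] "read" : S

S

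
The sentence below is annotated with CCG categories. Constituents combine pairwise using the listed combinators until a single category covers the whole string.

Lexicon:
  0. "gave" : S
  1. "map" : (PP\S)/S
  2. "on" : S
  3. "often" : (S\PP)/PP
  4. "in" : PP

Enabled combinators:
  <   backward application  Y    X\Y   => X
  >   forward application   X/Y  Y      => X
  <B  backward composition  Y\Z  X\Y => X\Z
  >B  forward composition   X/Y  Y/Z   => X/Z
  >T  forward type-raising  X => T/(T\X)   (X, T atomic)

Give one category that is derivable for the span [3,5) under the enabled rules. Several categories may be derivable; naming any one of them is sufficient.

S\PP

[0,5] S   <
  [0,3] PP   <
    [0,1] "gave" : S
    [1,3] PP\S   >
      [1,2] "map" : (PP\S)/S
      [2,3] "on" : S
  [3,5] S\PP   >
    [3,4] "often" : (S\PP)/PP
    [4,5] "in" : PP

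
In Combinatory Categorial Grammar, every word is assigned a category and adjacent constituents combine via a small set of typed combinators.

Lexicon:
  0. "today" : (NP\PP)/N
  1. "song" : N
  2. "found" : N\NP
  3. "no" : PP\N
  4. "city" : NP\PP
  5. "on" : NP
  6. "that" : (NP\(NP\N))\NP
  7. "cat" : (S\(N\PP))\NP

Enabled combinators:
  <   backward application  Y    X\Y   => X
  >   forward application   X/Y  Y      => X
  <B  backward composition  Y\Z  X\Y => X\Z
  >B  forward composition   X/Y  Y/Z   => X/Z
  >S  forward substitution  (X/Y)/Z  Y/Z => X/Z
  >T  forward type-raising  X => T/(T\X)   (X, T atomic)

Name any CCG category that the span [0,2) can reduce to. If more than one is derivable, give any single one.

[0,8] S   <
  [0,3] N\PP   <B
    [0,2] NP\PP   >
      [0,1] "today" : (NP\PP)/N
      [1,2] "song" : N
    [2,3] "found" : N\NP
  [3,8] S\(N\PP)   <
    [3,7] NP   <
      [3,5] NP\N   <B
        [3,4] "no" : PP\N
        [4,5] "city" : NP\PP
      [5,7] NP\(NP\N)   <
        [5,6] "on" : NP
        [6,7] "that" : (NP\(NP\N))\NP
    [7,8] "cat" : (S\(N\PP))\NP

NP\PP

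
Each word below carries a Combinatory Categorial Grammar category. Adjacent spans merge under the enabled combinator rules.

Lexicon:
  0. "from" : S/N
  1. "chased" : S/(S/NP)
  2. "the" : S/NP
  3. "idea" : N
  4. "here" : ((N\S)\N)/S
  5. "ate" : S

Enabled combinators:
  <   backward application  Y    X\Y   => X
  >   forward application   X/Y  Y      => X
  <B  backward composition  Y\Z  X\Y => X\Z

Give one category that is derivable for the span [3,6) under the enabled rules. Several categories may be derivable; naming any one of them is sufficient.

N\S

[0,6] S   >
  [0,1] "from" : S/N
  [1,6] N   <
    [1,3] S   >
      [1,2] "chased" : S/(S/NP)
      [2,3] "the" : S/NP
    [3,6] N\S   <
      [3,4] "idea" : N
      [4,6] (N\S)\N   >
        [4,5] "here" : ((N\S)\N)/S
        [5,6] "ate" : S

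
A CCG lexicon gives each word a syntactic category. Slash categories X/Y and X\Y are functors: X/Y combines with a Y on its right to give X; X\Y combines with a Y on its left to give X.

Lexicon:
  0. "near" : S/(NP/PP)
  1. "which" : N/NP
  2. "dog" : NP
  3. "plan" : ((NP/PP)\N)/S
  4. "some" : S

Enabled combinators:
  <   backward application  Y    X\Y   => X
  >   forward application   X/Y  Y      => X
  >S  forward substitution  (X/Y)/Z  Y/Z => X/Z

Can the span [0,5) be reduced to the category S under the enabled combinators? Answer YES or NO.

YES

[0,5] S   >
  [0,1] "near" : S/(NP/PP)
  [1,5] NP/PP   <
    [1,3] N   >
      [1,2] "which" : N/NP
      [2,3] "dog" : NP
    [3,5] (NP/PP)\N   >
      [3,4] "plan" : ((NP/PP)\N)/S
      [4,5] "some" : S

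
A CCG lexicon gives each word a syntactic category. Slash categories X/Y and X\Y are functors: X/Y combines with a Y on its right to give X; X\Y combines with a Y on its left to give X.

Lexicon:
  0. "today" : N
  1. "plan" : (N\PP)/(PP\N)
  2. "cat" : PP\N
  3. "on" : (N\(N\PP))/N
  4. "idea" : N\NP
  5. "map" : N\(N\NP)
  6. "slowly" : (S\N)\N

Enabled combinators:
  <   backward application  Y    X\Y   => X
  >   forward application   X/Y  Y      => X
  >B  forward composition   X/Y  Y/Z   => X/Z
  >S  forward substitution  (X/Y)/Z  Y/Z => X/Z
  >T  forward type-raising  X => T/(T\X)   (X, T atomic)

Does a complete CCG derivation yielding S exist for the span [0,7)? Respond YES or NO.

[0,7] S   <
  [0,1] "today" : N
  [1,7] S\N   <
    [1,6] N   <
      [1,3] N\PP   >
        [1,2] "plan" : (N\PP)/(PP\N)
        [2,3] "cat" : PP\N
      [3,6] N\(N\PP)   >
        [3,4] "on" : (N\(N\PP))/N
        [4,6] N   <
          [4,5] "idea" : N\NP
          [5,6] "map" : N\(N\NP)
    [6,7] "slowly" : (S\N)\N

YES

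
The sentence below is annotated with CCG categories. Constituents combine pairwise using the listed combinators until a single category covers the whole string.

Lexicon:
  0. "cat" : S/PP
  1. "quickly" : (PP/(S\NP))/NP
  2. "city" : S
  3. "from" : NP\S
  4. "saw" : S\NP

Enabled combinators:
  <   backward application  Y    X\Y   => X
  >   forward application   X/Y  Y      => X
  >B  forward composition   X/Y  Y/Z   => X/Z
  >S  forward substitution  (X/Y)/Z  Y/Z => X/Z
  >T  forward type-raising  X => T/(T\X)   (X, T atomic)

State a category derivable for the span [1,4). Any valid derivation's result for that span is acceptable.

[0,5] S   >
  [0,1] "cat" : S/PP
  [1,5] PP   >
    [1,4] PP/(S\NP)   >
      [1,2] "quickly" : (PP/(S\NP))/NP
      [2,4] NP   >
        [2,3] NP/(NP\S)   >T
          [2,3] "city" : S
        [3,4] "from" : NP\S
    [4,5] "saw" : S\NP

PP/(S\NP)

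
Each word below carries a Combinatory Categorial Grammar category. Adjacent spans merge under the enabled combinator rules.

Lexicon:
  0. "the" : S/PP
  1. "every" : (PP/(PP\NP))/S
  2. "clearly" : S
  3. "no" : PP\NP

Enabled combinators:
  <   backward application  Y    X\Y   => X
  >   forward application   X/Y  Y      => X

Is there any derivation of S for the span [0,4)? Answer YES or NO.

YES

[0,4] S   >
  [0,1] "the" : S/PP
  [1,4] PP   >
    [1,3] PP/(PP\NP)   >
      [1,2] "every" : (PP/(PP\NP))/S
      [2,3] "clearly" : S
    [3,4] "no" : PP\NP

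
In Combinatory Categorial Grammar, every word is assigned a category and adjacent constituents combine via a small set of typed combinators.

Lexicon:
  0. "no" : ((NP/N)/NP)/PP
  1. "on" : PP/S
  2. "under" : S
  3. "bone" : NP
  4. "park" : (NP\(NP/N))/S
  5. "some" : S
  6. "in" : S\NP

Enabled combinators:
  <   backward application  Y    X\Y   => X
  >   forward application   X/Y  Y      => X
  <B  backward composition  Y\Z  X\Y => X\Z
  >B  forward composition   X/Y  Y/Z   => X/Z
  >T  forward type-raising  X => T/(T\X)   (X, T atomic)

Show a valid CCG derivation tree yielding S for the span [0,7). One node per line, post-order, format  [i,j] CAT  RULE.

[0,1] ((NP/N)/NP)/PP  lex  "no"
[1,2] PP/S  lex  "on"
[2,3] S  lex  "under"
[1,3] PP  >  k=2
[0,3] (NP/N)/NP  >  k=1
[3,4] NP  lex  "bone"
[0,4] NP/N  >  k=3
[4,5] (NP\(NP/N))/S  lex  "park"
[5,6] S  lex  "some"
[4,6] NP\(NP/N)  >  k=5
[0,6] NP  <  k=4
[6,7] S\NP  lex  "in"
[0,7] S  <  k=6

[0,7] S   <
  [0,6] NP   <
    [0,4] NP/N   >
      [0,3] (NP/N)/NP   >
        [0,1] "no" : ((NP/N)/NP)/PP
        [1,3] PP   >
          [1,2] "on" : PP/S
          [2,3] "under" : S
      [3,4] "bone" : NP
    [4,6] NP\(NP/N)   >
      [4,5] "park" : (NP\(NP/N))/S
      [5,6] "some" : S
  [6,7] "in" : S\NP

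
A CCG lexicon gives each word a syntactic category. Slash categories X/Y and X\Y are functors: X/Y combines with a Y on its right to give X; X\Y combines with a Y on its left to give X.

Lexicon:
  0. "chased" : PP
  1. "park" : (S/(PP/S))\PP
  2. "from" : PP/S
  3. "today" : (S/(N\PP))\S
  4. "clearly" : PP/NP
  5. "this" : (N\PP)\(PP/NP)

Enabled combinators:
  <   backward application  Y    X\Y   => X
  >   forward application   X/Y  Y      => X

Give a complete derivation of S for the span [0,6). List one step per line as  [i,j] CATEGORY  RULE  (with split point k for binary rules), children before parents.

[0,1] PP  lex  "chased"
[1,2] (S/(PP/S))\PP  lex  "park"
[0,2] S/(PP/S)  <  k=1
[2,3] PP/S  lex  "from"
[0,3] S  >  k=2
[3,4] (S/(N\PP))\S  lex  "today"
[0,4] S/(N\PP)  <  k=3
[4,5] PP/NP  lex  "clearly"
[5,6] (N\PP)\(PP/NP)  lex  "this"
[4,6] N\PP  <  k=5
[0,6] S  >  k=4

[0,6] S   >
  [0,4] S/(N\PP)   <
    [0,3] S   >
      [0,2] S/(PP/S)   <
        [0,1] "chased" : PP
        [1,2] "park" : (S/(PP/S))\PP
      [2,3] "from" : PP/S
    [3,4] "today" : (S/(N\PP))\S
  [4,6] N\PP   <
    [4,5] "clearly" : PP/NP
    [5,6] "this" : (N\PP)\(PP/NP)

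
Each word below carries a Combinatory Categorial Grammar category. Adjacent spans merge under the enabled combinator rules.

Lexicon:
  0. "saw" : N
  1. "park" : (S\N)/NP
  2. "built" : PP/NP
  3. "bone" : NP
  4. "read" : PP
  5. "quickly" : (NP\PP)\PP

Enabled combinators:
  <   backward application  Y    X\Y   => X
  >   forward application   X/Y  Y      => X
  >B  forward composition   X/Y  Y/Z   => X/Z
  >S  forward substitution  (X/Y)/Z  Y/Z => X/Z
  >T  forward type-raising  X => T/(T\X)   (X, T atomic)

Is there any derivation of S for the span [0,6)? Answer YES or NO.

[0,6] S   <
  [0,1] "saw" : N
  [1,6] S\N   >
    [1,2] "park" : (S\N)/NP
    [2,6] NP   <
      [2,4] PP   >
        [2,3] "built" : PP/NP
        [3,4] "bone" : NP
      [4,6] NP\PP   <
        [4,5] "read" : PP
        [5,6] "quickly" : (NP\PP)\PP

YES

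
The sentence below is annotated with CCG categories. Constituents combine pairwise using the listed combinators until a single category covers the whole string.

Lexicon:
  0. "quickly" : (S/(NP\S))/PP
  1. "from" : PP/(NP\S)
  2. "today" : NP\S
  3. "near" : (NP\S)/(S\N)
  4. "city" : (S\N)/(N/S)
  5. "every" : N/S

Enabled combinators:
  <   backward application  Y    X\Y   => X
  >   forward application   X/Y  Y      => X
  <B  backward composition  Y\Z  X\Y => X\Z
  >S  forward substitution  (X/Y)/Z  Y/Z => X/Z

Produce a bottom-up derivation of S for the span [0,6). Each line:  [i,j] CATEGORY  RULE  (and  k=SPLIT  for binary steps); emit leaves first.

[0,6] S   >
  [0,3] S/(NP\S)   >
    [0,1] "quickly" : (S/(NP\S))/PP
    [1,3] PP   >
      [1,2] "from" : PP/(NP\S)
      [2,3] "today" : NP\S
  [3,6] NP\S   >
    [3,4] "near" : (NP\S)/(S\N)
    [4,6] S\N   >
      [4,5] "city" : (S\N)/(N/S)
      [5,6] "every" : N/S

[0,1] (S/(NP\S))/PP  lex  "quickly"
[1,2] PP/(NP\S)  lex  "from"
[2,3] NP\S  lex  "today"
[1,3] PP  >  k=2
[0,3] S/(NP\S)  >  k=1
[3,4] (NP\S)/(S\N)  lex  "near"
[4,5] (S\N)/(N/S)  lex  "city"
[5,6] N/S  lex  "every"
[4,6] S\N  >  k=5
[3,6] NP\S  >  k=4
[0,6] S  >  k=3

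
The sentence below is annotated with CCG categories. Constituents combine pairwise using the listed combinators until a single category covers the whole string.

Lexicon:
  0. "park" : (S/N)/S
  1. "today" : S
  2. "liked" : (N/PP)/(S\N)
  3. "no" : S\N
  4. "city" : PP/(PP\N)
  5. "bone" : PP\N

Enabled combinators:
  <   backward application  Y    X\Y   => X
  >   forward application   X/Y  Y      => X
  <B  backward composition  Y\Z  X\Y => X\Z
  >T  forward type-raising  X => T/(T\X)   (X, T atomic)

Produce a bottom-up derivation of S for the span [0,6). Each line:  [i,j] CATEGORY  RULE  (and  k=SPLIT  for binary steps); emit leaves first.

[0,6] S   >
  [0,2] S/N   >
    [0,1] "park" : (S/N)/S
    [1,2] "today" : S
  [2,6] N   >
    [2,4] N/PP   >
      [2,3] "liked" : (N/PP)/(S\N)
      [3,4] "no" : S\N
    [4,6] PP   >
      [4,5] "city" : PP/(PP\N)
      [5,6] "bone" : PP\N

[0,1] (S/N)/S  lex  "park"
[1,2] S  lex  "today"
[0,2] S/N  >  k=1
[2,3] (N/PP)/(S\N)  lex  "liked"
[3,4] S\N  lex  "no"
[2,4] N/PP  >  k=3
[4,5] PP/(PP\N)  lex  "city"
[5,6] PP\N  lex  "bone"
[4,6] PP  >  k=5
[2,6] N  >  k=4
[0,6] S  >  k=2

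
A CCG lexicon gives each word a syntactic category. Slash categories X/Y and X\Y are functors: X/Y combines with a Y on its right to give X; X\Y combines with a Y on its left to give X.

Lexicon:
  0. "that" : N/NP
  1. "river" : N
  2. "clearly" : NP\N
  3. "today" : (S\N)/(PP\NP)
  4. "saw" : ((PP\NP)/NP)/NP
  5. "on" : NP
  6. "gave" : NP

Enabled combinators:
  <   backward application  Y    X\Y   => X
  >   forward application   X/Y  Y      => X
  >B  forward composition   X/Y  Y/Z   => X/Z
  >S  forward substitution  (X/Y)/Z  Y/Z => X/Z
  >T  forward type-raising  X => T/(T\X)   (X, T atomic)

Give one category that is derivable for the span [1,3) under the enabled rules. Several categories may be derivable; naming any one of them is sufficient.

[0,7] S   <
  [0,3] N   >
    [0,1] "that" : N/NP
    [1,3] NP   >
      [1,2] NP/(NP\N)   >T
        [1,2] "river" : N
      [2,3] "clearly" : NP\N
  [3,7] S\N   >
    [3,4] "today" : (S\N)/(PP\NP)
    [4,7] PP\NP   >
      [4,6] (PP\NP)/NP   >
        [4,5] "saw" : ((PP\NP)/NP)/NP
        [5,6] "on" : NP
      [6,7] "gave" : NP

NP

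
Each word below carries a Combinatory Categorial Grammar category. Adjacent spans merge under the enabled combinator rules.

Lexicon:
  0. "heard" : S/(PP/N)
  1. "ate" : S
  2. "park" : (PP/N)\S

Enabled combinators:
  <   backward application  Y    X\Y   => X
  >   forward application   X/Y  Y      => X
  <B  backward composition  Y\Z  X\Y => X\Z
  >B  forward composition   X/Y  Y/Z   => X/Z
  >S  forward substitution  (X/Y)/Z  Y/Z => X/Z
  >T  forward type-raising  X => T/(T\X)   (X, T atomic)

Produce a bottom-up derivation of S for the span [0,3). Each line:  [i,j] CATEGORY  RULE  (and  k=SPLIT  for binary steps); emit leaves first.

[0,1] S/(PP/N)  lex  "heard"
[1,2] S  lex  "ate"
[2,3] (PP/N)\S  lex  "park"
[1,3] PP/N  <  k=2
[0,3] S  >  k=1

[0,3] S   >
  [0,1] "heard" : S/(PP/N)
  [1,3] PP/N   <
    [1,2] "ate" : S
    [2,3] "park" : (PP/N)\S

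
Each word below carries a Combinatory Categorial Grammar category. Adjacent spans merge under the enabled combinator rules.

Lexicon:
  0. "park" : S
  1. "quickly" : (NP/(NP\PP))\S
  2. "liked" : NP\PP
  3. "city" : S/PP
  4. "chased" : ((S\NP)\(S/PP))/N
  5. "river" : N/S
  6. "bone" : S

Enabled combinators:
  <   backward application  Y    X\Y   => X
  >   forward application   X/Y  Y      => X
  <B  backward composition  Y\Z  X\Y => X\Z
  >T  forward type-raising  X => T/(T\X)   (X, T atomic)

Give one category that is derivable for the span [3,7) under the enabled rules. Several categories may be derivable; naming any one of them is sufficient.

S\NP

[0,7] S   <
  [0,3] NP   >
    [0,2] NP/(NP\PP)   <
      [0,1] "park" : S
      [1,2] "quickly" : (NP/(NP\PP))\S
    [2,3] "liked" : NP\PP
  [3,7] S\NP   <
    [3,4] "city" : S/PP
    [4,7] (S\NP)\(S/PP)   >
      [4,5] "chased" : ((S\NP)\(S/PP))/N
      [5,7] N   >
        [5,6] "river" : N/S
        [6,7] "bone" : S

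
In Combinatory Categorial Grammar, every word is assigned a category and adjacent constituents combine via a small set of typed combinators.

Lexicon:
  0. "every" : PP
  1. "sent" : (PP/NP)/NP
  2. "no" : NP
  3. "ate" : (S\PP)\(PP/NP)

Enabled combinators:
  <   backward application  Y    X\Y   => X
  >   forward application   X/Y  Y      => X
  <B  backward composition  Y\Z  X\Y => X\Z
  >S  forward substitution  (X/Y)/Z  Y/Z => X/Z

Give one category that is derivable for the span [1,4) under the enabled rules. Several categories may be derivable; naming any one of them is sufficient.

[0,4] S   <
  [0,1] "every" : PP
  [1,4] S\PP   <
    [1,3] PP/NP   >
      [1,2] "sent" : (PP/NP)/NP
      [2,3] "no" : NP
    [3,4] "ate" : (S\PP)\(PP/NP)

S\PP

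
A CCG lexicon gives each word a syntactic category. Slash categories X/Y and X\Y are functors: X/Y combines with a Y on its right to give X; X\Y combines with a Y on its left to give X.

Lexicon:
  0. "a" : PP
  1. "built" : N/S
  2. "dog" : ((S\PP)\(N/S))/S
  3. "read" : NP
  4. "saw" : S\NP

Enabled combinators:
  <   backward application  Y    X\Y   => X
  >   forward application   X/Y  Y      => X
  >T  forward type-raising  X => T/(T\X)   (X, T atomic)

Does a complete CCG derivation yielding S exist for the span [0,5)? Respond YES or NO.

YES

[0,5] S   >
  [0,1] S/(S\PP)   >T
    [0,1] "a" : PP
  [1,5] S\PP   <
    [1,2] "built" : N/S
    [2,5] (S\PP)\(N/S)   >
      [2,3] "dog" : ((S\PP)\(N/S))/S
      [3,5] S   <
        [3,4] "read" : NP
        [4,5] "saw" : S\NP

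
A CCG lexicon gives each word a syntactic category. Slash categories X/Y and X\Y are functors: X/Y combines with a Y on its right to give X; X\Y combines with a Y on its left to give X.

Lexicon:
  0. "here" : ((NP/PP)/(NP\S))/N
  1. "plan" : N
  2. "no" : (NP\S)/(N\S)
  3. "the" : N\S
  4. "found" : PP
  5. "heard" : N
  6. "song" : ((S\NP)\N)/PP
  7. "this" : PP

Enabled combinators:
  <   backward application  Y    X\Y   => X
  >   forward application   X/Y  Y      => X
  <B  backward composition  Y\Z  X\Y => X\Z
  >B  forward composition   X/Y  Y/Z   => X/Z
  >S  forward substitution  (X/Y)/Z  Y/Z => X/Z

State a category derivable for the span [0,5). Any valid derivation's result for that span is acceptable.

NP

[0,8] S   <
  [0,5] NP   >
    [0,4] NP/PP   >
      [0,2] (NP/PP)/(NP\S)   >
        [0,1] "here" : ((NP/PP)/(NP\S))/N
        [1,2] "plan" : N
      [2,4] NP\S   >
        [2,3] "no" : (NP\S)/(N\S)
        [3,4] "the" : N\S
    [4,5] "found" : PP
  [5,8] S\NP   <
    [5,6] "heard" : N
    [6,8] (S\NP)\N   >
      [6,7] "song" : ((S\NP)\N)/PP
      [7,8] "this" : PP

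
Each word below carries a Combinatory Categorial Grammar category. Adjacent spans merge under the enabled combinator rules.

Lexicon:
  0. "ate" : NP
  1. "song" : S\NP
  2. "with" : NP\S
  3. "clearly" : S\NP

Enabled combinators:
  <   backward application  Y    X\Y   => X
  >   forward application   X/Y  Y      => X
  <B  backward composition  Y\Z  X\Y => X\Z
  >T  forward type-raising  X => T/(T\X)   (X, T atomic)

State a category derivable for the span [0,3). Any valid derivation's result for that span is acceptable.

[0,4] S   <
  [0,3] NP   <
    [0,2] S   >
      [0,1] S/(S\NP)   >T
        [0,1] "ate" : NP
      [1,2] "song" : S\NP
    [2,3] "with" : NP\S
  [3,4] "clearly" : S\NP

NP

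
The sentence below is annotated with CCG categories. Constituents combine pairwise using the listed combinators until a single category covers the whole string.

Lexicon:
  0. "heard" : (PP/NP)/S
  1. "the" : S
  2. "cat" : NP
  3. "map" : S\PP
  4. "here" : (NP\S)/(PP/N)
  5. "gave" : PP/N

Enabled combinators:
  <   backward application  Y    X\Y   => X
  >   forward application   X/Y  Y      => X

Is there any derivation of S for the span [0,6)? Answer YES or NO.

(PP/NP)/S S NP S\PP (NP\S)/(PP/N) PP/N
CKY chart[0,6] = {NP}; S ∉ chart

NO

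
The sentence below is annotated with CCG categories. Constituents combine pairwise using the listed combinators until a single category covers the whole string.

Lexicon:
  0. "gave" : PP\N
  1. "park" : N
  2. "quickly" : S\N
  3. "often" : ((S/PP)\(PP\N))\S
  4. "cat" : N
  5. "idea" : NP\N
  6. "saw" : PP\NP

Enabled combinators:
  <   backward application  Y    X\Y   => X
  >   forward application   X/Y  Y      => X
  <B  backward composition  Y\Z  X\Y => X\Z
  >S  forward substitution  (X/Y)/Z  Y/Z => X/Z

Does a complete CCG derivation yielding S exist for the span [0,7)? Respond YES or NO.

YES

[0,7] S   >
  [0,4] S/PP   <
    [0,1] "gave" : PP\N
    [1,4] (S/PP)\(PP\N)   <
      [1,3] S   <
        [1,2] "park" : N
        [2,3] "quickly" : S\N
      [3,4] "often" : ((S/PP)\(PP\N))\S
  [4,7] PP   <
    [4,6] NP   <
      [4,5] "cat" : N
      [5,6] "idea" : NP\N
    [6,7] "saw" : PP\NP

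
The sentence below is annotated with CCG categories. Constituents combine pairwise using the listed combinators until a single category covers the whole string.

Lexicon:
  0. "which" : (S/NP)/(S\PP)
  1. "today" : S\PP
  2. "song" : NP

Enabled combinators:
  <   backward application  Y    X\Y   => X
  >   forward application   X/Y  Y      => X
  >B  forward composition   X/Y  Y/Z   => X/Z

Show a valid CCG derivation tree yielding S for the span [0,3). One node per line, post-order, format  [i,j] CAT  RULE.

[0,3] S   >
  [0,2] S/NP   >
    [0,1] "which" : (S/NP)/(S\PP)
    [1,2] "today" : S\PP
  [2,3] "song" : NP

[0,1] (S/NP)/(S\PP)  lex  "which"
[1,2] S\PP  lex  "today"
[0,2] S/NP  >  k=1
[2,3] NP  lex  "song"
[0,3] S  >  k=2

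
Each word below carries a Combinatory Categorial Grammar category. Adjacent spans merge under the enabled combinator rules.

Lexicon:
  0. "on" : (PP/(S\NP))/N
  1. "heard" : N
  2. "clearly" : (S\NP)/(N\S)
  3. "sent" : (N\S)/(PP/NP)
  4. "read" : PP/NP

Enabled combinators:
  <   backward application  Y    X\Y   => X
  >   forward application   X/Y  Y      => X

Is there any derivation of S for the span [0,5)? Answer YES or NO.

NO

(PP/(S\NP))/N N (S\NP)/(N\S) (N\S)/(PP/NP) PP/NP
CKY chart[0,5] = {PP}; S ∉ chart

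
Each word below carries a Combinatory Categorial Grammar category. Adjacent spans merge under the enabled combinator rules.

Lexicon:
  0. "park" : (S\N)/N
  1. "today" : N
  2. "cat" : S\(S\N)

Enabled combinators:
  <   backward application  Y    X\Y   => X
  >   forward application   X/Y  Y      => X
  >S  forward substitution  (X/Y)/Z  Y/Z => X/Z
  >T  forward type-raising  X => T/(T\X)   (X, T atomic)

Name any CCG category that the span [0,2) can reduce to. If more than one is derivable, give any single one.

[0,3] S   <
  [0,2] S\N   >
    [0,1] "park" : (S\N)/N
    [1,2] "today" : N
  [2,3] "cat" : S\(S\N)

S\N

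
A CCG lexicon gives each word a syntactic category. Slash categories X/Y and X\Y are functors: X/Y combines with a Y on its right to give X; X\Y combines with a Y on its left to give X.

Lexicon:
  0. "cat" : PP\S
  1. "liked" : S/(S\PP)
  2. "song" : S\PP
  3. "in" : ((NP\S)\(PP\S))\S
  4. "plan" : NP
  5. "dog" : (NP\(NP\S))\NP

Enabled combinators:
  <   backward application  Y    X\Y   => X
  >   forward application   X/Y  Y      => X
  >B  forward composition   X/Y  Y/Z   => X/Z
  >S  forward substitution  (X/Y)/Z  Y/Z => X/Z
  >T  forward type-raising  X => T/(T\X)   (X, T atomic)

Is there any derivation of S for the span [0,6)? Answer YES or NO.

NO

PP\S S/(S\PP) S\PP ((NP\S)\(PP\S))\S NP (NP\(NP\S))\NP
CKY chart[0,6] = {N/(N\NP), NP, NP/(NP\NP), PP/(PP\NP), S/(S\NP)}; S ∉ chart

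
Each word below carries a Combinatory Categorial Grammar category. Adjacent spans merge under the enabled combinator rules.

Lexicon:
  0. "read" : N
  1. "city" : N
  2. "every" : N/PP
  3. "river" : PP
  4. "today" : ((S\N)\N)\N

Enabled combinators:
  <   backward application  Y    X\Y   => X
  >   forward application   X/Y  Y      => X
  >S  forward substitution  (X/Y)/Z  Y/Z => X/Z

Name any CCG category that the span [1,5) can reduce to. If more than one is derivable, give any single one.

[0,5] S   <
  [0,1] "read" : N
  [1,5] S\N   <
    [1,2] "city" : N
    [2,5] (S\N)\N   <
      [2,4] N   >
        [2,3] "every" : N/PP
        [3,4] "river" : PP
      [4,5] "today" : ((S\N)\N)\N

S\N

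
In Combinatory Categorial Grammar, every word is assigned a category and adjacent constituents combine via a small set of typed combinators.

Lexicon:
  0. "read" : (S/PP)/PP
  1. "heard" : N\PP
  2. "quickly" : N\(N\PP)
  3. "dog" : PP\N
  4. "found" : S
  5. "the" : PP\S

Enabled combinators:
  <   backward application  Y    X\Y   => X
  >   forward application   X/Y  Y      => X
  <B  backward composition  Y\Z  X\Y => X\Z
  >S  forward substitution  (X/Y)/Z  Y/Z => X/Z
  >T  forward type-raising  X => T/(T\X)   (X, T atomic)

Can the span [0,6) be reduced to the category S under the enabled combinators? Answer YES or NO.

[0,6] S   >
  [0,4] S/PP   >
    [0,1] "read" : (S/PP)/PP
    [1,4] PP   <
      [1,3] N   <
        [1,2] "heard" : N\PP
        [2,3] "quickly" : N\(N\PP)
      [3,4] "dog" : PP\N
  [4,6] PP   <
    [4,5] "found" : S
    [5,6] "the" : PP\S

YES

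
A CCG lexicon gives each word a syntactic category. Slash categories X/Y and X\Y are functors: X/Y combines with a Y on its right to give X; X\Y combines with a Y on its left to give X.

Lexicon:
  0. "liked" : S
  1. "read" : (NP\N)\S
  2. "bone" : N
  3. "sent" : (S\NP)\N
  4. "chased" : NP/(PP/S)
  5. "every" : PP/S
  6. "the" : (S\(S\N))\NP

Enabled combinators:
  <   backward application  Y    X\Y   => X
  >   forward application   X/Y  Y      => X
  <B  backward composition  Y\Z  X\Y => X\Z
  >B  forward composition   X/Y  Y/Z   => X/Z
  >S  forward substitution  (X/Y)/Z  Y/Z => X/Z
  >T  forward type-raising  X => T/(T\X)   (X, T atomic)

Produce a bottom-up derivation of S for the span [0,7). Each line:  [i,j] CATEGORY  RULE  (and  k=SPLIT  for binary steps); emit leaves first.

[0,7] S   <
  [0,4] S\N   <B
    [0,2] NP\N   <
      [0,1] "liked" : S
      [1,2] "read" : (NP\N)\S
    [2,4] S\NP   <
      [2,3] "bone" : N
      [3,4] "sent" : (S\NP)\N
  [4,7] S\(S\N)   <
    [4,6] NP   >
      [4,5] "chased" : NP/(PP/S)
      [5,6] "every" : PP/S
    [6,7] "the" : (S\(S\N))\NP

[0,1] S  lex  "liked"
[1,2] (NP\N)\S  lex  "read"
[0,2] NP\N  <  k=1
[2,3] N  lex  "bone"
[3,4] (S\NP)\N  lex  "sent"
[2,4] S\NP  <  k=3
[0,4] S\N  <B  k=2
[4,5] NP/(PP/S)  lex  "chased"
[5,6] PP/S  lex  "every"
[4,6] NP  >  k=5
[6,7] (S\(S\N))\NP  lex  "the"
[4,7] S\(S\N)  <  k=6
[0,7] S  <  k=4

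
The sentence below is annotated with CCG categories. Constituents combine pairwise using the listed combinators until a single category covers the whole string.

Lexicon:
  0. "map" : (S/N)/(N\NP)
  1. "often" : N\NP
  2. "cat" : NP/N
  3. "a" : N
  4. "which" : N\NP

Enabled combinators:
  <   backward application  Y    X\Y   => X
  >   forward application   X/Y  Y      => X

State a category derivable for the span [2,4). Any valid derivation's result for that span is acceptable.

[0,5] S   >
  [0,2] S/N   >
    [0,1] "map" : (S/N)/(N\NP)
    [1,2] "often" : N\NP
  [2,5] N   <
    [2,4] NP   >
      [2,3] "cat" : NP/N
      [3,4] "a" : N
    [4,5] "which" : N\NP

NP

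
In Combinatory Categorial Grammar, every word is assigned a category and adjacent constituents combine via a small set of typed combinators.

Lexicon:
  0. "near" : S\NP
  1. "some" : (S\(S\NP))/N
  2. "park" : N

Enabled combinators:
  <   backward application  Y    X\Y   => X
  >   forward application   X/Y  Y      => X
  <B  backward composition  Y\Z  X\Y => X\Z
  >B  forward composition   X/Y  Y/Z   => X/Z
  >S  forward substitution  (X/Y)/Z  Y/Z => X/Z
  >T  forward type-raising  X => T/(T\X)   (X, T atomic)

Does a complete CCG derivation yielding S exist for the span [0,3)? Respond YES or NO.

[0,3] S   <
  [0,1] "near" : S\NP
  [1,3] S\(S\NP)   >
    [1,2] "some" : (S\(S\NP))/N
    [2,3] "park" : N

YES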